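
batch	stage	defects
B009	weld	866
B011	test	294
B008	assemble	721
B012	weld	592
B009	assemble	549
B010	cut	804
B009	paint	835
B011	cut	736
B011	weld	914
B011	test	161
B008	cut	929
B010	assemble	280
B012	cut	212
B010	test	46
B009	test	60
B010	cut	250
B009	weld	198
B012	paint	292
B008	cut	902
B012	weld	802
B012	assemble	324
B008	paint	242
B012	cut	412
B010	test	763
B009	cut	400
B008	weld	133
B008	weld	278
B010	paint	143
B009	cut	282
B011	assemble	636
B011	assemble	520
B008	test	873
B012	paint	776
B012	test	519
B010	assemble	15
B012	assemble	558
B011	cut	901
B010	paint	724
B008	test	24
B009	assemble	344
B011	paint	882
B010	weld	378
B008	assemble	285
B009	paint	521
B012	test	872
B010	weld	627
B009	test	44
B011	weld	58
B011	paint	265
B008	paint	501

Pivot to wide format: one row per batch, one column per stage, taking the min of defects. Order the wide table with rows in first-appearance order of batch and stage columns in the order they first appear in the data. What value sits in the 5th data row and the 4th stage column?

With rows in first-appearance order of batch, row 5 is batch=B010. stage columns in first-appearance order: weld, test, assemble, cut, paint; column 4 is cut.
Long rows with batch=B010, stage=cut: min(804, 250) = 250.

250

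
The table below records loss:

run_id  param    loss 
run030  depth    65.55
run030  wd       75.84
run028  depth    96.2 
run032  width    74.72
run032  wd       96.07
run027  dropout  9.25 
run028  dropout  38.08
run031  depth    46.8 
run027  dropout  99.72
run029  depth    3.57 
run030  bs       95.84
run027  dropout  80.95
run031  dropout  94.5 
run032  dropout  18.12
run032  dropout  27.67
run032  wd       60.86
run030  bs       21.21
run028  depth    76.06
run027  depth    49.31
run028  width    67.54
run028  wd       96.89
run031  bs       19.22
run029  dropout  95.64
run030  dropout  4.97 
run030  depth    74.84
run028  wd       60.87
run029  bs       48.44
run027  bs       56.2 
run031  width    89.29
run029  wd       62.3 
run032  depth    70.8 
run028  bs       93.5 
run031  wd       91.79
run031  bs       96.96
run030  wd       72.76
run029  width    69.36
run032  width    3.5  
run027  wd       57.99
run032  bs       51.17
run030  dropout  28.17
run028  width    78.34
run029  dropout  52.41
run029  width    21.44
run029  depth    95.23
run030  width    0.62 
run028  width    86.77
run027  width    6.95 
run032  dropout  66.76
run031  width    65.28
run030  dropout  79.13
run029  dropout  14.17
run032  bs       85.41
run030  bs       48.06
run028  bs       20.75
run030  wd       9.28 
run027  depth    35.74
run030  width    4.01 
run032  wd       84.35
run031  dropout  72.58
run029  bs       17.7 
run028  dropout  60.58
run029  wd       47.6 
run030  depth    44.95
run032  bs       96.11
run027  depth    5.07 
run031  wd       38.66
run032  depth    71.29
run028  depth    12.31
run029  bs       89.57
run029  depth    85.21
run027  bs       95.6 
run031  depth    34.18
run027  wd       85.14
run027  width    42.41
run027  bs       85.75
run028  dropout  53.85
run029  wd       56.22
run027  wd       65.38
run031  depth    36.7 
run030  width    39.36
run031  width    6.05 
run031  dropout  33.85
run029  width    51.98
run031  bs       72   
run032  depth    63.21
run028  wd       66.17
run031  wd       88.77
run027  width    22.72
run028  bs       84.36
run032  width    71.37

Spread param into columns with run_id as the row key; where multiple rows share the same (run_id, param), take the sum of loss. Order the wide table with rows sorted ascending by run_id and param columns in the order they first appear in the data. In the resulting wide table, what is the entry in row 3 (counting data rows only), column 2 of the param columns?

166.12

With rows sorted ascending by run_id, row 3 is run_id=run029. param columns in first-appearance order: depth, wd, width, dropout, bs; column 2 is wd.
Long rows with run_id=run029, param=wd: 62.3 + 47.6 + 56.22 = 166.12.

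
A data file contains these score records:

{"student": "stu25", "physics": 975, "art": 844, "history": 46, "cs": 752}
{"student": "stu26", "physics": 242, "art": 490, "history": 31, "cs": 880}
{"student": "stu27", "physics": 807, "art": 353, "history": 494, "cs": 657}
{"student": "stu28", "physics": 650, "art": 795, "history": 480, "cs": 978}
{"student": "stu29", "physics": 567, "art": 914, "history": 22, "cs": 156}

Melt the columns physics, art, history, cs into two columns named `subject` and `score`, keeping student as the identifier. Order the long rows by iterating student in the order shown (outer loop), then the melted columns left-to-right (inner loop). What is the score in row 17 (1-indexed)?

567

20 rows total (5 × 4). Row 17: index ⌊(17-1)/4⌋ = 4 into student → stu29; (17-1) mod 4 = 0 into the melted columns → physics.
So row 17 is (stu29, physics, 567); score = 567.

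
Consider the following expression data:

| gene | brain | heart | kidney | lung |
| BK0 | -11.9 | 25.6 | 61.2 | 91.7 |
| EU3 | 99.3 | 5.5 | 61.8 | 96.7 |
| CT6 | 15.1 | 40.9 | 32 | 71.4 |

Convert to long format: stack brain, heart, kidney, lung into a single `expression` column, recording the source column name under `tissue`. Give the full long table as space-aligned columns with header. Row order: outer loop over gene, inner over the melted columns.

gene  tissue  expression
BK0   brain   -11.9     
BK0   heart   25.6      
BK0   kidney  61.2      
BK0   lung    91.7      
EU3   brain   99.3      
EU3   heart   5.5       
EU3   kidney  61.8      
EU3   lung    96.7      
CT6   brain   15.1      
CT6   heart   40.9      
CT6   kidney  32        
CT6   lung    71.4      

Each (gene, column) pair becomes one row: 3 × 4 = 12 rows.
For example, (BK0, brain) → expression=-11.9.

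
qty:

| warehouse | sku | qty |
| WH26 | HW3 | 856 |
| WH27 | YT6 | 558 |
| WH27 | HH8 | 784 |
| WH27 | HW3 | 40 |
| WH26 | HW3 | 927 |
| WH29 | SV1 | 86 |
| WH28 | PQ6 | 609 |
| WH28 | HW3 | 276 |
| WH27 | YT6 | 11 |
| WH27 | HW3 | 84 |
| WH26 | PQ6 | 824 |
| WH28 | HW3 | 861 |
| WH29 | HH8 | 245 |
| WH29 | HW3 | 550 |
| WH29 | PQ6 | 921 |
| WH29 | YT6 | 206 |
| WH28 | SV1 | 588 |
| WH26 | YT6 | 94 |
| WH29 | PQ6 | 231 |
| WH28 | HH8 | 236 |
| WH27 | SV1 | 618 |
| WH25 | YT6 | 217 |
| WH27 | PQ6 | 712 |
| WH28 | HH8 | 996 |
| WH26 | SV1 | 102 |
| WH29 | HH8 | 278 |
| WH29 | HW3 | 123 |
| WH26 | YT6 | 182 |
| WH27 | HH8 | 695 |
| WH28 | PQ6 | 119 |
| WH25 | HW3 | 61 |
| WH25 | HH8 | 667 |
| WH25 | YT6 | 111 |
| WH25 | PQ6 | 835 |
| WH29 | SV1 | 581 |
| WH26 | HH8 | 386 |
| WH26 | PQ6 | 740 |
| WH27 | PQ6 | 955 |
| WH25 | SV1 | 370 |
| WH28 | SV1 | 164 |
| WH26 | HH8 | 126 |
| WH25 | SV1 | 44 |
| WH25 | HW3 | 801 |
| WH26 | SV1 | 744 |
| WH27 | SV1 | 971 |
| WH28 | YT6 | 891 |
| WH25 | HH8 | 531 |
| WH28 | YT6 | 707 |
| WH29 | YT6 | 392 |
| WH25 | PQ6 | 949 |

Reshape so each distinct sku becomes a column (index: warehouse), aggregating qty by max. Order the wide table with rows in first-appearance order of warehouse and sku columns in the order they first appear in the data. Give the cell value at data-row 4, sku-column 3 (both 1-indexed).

With rows in first-appearance order of warehouse, row 4 is warehouse=WH28. sku columns in first-appearance order: HW3, YT6, HH8, SV1, PQ6; column 3 is HH8.
Long rows with warehouse=WH28, sku=HH8: max(236, 996) = 996.

996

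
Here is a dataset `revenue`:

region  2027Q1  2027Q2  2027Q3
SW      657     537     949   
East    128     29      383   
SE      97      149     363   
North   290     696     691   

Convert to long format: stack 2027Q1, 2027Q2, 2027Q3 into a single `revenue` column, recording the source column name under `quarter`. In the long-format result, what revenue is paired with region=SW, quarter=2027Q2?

537

Unpivoting turns each (region, wide-column) pair into one long row.
The wide cell at row SW, column 2027Q2 holds 537, so the long row (SW, 2027Q2) has revenue=537.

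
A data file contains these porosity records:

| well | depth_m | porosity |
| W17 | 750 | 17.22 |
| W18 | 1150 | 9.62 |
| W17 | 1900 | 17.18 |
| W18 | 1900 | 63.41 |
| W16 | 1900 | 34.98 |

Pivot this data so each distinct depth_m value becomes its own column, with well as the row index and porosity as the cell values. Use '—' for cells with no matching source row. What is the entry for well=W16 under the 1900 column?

34.98

The long row with well=W16, depth_m=1900 has porosity=34.98.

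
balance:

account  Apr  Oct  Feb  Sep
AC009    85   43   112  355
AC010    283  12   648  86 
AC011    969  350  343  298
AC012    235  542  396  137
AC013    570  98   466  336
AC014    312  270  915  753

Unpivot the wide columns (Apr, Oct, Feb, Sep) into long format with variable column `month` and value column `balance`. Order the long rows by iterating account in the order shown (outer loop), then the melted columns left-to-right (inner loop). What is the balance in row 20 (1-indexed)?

24 rows total (6 × 4). Row 20: index ⌊(20-1)/4⌋ = 4 into account → AC013; (20-1) mod 4 = 3 into the melted columns → Sep.
So row 20 is (AC013, Sep, 336); balance = 336.

336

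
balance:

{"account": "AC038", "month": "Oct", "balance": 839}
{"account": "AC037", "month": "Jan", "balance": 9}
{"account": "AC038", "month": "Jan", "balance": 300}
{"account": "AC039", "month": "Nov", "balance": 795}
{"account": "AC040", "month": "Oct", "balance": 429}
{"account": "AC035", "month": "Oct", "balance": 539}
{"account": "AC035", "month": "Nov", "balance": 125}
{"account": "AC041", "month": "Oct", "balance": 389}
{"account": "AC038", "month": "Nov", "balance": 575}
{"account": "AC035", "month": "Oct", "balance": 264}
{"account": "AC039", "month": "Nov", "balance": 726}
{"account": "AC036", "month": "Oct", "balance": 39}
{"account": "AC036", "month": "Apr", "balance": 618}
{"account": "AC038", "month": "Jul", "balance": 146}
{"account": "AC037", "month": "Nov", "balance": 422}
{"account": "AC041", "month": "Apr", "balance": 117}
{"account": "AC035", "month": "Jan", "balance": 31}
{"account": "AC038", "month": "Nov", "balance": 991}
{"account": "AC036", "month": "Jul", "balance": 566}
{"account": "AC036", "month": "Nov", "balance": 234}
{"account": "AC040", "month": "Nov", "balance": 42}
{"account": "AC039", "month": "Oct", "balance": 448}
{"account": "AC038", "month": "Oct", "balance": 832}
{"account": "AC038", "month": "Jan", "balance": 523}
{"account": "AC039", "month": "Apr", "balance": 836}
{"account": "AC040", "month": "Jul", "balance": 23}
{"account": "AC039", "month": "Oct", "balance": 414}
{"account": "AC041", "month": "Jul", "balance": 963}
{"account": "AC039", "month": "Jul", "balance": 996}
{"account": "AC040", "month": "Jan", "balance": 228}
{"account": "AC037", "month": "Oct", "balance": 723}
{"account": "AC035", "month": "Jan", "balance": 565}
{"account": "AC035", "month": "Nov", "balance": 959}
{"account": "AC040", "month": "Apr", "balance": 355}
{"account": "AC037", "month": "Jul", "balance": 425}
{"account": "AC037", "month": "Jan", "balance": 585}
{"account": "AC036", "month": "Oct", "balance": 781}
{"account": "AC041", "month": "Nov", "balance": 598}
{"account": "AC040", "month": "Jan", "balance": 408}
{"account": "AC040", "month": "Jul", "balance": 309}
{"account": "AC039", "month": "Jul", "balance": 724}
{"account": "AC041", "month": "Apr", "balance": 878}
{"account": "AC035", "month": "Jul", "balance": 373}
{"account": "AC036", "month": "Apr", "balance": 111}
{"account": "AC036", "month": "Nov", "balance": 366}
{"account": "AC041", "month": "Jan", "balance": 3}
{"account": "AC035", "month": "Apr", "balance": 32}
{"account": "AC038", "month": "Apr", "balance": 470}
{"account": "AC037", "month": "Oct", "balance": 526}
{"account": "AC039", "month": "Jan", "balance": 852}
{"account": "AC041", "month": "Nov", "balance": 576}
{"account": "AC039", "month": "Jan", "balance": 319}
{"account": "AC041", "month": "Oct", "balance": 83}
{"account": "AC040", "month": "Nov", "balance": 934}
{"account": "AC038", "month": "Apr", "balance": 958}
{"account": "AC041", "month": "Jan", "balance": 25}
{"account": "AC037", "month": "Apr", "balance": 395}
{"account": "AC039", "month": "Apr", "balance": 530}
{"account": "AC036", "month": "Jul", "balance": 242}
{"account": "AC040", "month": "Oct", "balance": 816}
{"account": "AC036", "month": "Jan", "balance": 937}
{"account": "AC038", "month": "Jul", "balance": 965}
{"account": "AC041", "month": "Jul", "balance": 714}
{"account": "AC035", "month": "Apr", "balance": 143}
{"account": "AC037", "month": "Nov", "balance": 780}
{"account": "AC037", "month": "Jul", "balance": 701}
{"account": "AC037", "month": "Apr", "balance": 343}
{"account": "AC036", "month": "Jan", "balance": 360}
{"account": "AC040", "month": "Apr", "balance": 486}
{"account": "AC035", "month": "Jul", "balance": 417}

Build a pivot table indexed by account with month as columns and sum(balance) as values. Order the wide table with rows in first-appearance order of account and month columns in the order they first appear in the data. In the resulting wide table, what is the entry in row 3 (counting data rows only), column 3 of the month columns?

With rows in first-appearance order of account, row 3 is account=AC039. month columns in first-appearance order: Oct, Jan, Nov, Apr, Jul; column 3 is Nov.
Long rows with account=AC039, month=Nov: 795 + 726 = 1521.

1521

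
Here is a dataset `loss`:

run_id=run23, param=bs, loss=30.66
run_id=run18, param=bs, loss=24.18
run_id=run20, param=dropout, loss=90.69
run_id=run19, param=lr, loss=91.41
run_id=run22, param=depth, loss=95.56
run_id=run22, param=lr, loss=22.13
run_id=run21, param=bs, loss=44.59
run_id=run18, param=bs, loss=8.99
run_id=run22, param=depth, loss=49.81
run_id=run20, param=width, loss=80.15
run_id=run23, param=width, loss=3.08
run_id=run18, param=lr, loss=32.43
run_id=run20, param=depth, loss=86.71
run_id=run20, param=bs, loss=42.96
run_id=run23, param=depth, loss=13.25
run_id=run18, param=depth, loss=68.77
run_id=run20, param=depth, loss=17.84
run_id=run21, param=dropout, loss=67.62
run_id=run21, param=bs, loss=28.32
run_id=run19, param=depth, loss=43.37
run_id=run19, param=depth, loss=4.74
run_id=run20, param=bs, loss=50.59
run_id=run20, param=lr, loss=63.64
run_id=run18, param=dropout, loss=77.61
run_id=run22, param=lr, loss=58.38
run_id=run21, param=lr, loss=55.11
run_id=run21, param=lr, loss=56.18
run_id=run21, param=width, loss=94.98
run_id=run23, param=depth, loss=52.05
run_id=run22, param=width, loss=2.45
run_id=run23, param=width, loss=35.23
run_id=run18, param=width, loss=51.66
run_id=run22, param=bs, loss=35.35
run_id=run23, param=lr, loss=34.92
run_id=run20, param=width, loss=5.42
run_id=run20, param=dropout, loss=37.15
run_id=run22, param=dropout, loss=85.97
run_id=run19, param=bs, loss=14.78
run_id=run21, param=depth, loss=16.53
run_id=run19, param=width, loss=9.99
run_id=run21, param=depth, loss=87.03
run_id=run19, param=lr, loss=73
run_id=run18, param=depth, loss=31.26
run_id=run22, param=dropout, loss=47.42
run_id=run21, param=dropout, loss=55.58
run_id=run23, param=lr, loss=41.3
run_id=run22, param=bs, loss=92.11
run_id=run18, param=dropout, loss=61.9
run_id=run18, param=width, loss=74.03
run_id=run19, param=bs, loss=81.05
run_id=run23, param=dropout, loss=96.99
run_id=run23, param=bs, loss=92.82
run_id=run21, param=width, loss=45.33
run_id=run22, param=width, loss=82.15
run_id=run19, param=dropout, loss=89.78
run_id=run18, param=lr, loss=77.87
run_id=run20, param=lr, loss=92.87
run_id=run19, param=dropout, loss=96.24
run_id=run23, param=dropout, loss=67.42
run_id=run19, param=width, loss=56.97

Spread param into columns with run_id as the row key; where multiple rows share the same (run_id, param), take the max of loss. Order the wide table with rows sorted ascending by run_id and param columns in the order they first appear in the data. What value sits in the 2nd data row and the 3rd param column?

91.41

With rows sorted ascending by run_id, row 2 is run_id=run19. param columns in first-appearance order: bs, dropout, lr, depth, width; column 3 is lr.
Long rows with run_id=run19, param=lr: max(91.41, 73) = 91.41.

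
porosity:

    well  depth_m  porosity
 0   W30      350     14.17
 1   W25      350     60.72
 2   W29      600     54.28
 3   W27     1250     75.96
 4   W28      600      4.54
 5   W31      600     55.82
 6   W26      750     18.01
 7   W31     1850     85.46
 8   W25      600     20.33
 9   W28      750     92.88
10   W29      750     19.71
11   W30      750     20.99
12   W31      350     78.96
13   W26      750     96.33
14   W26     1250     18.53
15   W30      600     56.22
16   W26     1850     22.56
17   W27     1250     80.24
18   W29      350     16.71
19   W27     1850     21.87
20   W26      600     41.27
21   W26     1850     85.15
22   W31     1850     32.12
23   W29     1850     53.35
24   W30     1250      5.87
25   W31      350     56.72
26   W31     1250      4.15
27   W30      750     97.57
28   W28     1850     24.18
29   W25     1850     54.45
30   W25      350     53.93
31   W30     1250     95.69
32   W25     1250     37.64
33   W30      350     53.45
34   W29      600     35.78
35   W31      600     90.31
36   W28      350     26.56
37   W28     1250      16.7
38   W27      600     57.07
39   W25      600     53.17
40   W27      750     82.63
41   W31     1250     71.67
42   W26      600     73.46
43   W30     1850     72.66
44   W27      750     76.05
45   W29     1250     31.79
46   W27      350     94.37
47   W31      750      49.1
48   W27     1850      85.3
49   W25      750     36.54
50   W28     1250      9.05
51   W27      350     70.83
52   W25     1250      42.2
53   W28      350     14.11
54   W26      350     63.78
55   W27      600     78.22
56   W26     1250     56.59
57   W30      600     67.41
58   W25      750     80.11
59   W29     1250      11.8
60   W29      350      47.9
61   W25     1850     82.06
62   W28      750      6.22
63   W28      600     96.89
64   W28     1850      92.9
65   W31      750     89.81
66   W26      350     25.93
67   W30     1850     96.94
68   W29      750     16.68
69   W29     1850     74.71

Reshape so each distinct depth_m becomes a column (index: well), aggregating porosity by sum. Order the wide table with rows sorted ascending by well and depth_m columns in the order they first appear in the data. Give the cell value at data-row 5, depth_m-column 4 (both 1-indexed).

36.39

With rows sorted ascending by well, row 5 is well=W29. depth_m columns in first-appearance order: 350, 600, 1250, 750, 1850; column 4 is 750.
Long rows with well=W29, depth_m=750: 19.71 + 16.68 = 36.39.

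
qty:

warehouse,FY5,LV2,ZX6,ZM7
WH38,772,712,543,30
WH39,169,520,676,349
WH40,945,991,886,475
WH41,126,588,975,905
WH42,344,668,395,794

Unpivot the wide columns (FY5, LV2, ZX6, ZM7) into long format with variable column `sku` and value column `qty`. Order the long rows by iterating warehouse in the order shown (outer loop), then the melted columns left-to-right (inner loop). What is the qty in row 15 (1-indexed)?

20 rows total (5 × 4). Row 15: index ⌊(15-1)/4⌋ = 3 into warehouse → WH41; (15-1) mod 4 = 2 into the melted columns → ZX6.
So row 15 is (WH41, ZX6, 975); qty = 975.

975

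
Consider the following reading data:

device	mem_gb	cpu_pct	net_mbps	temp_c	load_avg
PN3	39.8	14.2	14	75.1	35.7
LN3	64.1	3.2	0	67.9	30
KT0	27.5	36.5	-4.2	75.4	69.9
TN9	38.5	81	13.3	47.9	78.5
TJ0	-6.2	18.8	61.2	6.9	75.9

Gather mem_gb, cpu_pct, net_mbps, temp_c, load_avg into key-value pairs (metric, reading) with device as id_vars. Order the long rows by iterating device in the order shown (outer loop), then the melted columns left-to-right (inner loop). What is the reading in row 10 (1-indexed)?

30

25 rows total (5 × 5). Row 10: index ⌊(10-1)/5⌋ = 1 into device → LN3; (10-1) mod 5 = 4 into the melted columns → load_avg.
So row 10 is (LN3, load_avg, 30); reading = 30.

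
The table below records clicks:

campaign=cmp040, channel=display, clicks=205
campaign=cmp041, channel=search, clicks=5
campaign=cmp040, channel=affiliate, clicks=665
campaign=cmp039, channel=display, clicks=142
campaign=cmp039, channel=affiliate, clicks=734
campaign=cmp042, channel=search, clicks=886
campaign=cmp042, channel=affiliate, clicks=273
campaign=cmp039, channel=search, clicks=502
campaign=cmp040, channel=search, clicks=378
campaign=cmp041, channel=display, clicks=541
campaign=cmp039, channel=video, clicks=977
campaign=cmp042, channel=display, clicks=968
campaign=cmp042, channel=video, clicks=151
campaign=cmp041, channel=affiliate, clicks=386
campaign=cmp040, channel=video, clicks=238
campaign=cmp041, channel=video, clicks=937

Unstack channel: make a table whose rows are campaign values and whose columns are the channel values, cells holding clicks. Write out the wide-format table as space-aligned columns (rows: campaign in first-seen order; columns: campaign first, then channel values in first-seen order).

campaign  display  search  affiliate  video
cmp040    205      378     665        238  
cmp041    541      5       386        937  
cmp039    142      502     734        977  
cmp042    968      886     273        151  

Columns: campaign plus the 4 distinct channel values (display, search, affiliate, video).
For example, row cmp040 column display takes clicks=205 from the long row (cmp040, display).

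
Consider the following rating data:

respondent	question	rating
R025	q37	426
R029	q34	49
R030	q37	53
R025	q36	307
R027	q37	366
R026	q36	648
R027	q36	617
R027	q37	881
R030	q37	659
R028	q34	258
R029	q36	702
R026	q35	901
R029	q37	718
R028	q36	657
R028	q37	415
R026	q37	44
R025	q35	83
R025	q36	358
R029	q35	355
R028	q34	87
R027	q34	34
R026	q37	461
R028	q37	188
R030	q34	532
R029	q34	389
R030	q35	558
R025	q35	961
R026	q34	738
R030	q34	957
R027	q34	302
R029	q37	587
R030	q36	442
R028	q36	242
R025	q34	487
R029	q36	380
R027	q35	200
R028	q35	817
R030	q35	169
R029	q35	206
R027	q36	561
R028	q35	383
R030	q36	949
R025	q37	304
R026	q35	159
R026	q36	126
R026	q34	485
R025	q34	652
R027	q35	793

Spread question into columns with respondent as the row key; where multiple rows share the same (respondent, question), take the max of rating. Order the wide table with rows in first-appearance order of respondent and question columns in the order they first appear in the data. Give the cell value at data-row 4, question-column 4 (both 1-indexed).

793

With rows in first-appearance order of respondent, row 4 is respondent=R027. question columns in first-appearance order: q37, q34, q36, q35; column 4 is q35.
Long rows with respondent=R027, question=q35: max(200, 793) = 793.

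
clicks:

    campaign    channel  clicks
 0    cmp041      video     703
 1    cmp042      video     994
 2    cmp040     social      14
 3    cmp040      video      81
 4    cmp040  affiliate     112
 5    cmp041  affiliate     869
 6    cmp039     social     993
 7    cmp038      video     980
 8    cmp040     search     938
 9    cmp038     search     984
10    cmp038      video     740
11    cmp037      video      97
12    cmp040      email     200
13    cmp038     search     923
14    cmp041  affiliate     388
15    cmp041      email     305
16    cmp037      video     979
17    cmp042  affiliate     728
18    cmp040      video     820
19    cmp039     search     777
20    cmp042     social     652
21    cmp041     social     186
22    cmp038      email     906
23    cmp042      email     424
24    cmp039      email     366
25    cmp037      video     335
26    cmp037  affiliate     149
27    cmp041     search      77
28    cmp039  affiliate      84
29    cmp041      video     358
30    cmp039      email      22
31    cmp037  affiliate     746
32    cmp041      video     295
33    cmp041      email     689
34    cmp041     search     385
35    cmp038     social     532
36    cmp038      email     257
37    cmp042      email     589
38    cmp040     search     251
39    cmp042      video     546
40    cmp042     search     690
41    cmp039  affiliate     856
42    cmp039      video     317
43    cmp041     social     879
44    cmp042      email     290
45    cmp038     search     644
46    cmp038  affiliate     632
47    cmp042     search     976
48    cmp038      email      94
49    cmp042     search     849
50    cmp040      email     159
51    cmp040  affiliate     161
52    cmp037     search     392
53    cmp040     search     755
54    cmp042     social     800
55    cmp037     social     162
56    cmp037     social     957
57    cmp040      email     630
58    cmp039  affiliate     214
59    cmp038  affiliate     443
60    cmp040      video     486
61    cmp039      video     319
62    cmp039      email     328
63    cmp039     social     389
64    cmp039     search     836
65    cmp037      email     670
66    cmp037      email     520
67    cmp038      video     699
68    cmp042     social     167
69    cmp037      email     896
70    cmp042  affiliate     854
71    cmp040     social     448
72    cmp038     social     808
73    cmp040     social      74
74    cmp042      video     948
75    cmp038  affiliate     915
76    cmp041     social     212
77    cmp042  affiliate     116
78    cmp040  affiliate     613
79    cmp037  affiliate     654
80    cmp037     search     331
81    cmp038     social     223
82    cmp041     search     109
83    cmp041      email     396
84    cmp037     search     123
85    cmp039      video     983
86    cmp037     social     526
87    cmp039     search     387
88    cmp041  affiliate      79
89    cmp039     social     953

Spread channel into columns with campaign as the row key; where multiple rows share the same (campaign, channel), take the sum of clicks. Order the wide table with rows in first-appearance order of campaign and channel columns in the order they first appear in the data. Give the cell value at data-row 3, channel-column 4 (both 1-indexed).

1944

With rows in first-appearance order of campaign, row 3 is campaign=cmp040. channel columns in first-appearance order: video, social, affiliate, search, email; column 4 is search.
Long rows with campaign=cmp040, channel=search: 938 + 251 + 755 = 1944.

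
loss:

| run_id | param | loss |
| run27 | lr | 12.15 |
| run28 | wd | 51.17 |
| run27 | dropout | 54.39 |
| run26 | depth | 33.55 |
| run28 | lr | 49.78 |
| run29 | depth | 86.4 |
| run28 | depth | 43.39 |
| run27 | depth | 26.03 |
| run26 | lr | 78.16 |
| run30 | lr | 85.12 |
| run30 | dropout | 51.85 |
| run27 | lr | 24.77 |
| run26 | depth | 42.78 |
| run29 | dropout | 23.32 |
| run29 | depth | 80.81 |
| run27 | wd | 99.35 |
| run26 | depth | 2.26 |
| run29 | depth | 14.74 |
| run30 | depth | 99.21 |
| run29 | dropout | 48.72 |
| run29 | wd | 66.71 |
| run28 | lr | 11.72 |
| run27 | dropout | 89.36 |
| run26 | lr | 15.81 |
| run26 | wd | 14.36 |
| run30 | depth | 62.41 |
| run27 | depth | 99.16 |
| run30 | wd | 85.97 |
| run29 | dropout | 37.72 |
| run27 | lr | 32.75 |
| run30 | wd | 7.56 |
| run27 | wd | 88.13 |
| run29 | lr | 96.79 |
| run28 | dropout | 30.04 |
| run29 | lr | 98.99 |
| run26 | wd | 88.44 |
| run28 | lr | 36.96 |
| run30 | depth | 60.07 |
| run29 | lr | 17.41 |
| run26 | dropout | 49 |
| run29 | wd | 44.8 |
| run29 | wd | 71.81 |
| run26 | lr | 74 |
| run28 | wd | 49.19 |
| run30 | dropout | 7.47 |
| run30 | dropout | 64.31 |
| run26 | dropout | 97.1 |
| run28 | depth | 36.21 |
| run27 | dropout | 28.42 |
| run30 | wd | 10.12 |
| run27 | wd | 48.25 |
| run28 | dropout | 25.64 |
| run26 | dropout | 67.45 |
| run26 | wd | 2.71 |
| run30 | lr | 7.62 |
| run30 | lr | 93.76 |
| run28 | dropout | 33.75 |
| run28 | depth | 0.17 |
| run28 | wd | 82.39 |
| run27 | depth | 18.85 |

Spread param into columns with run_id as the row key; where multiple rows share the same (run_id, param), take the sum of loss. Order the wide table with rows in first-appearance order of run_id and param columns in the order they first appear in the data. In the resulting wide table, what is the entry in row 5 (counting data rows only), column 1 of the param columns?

With rows in first-appearance order of run_id, row 5 is run_id=run30. param columns in first-appearance order: lr, wd, dropout, depth; column 1 is lr.
Long rows with run_id=run30, param=lr: 85.12 + 7.62 + 93.76 = 186.50.

186.50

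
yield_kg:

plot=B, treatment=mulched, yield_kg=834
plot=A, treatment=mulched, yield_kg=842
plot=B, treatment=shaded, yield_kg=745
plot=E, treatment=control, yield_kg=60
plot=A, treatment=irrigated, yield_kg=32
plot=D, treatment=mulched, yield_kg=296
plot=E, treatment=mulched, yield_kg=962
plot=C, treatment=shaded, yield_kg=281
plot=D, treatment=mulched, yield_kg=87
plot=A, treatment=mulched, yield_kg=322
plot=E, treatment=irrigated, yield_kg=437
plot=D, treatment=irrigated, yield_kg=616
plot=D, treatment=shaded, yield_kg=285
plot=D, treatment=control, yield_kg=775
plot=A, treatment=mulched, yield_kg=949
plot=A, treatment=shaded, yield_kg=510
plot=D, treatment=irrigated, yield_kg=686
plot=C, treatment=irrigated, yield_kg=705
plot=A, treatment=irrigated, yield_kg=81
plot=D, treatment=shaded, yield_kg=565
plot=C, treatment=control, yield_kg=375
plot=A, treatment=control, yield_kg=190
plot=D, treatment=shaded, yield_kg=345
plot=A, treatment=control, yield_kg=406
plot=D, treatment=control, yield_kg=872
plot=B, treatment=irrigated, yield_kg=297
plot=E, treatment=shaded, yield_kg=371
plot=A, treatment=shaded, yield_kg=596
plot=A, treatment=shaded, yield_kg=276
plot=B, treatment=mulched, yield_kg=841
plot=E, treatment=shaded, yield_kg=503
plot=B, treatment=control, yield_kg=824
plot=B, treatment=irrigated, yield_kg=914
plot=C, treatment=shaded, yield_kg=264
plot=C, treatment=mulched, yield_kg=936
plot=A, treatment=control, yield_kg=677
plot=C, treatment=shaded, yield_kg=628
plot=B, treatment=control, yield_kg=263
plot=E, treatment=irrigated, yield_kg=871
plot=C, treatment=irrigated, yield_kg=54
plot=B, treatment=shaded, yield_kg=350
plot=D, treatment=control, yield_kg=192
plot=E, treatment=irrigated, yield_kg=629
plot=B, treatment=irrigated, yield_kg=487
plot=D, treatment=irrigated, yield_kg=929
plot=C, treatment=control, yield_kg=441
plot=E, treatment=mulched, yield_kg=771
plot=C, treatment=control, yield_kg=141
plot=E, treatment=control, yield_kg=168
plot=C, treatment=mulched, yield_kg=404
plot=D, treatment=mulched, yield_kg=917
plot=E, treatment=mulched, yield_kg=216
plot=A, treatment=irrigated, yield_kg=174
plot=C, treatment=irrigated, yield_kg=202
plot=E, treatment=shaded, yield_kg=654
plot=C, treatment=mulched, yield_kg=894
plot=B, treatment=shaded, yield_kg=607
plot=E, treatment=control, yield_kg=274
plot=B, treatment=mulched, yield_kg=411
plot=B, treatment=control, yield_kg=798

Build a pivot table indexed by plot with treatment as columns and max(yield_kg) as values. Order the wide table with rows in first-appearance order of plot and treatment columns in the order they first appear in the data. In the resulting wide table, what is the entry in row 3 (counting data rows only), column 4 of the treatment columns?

871

With rows in first-appearance order of plot, row 3 is plot=E. treatment columns in first-appearance order: mulched, shaded, control, irrigated; column 4 is irrigated.
Long rows with plot=E, treatment=irrigated: max(437, 871, 629) = 871.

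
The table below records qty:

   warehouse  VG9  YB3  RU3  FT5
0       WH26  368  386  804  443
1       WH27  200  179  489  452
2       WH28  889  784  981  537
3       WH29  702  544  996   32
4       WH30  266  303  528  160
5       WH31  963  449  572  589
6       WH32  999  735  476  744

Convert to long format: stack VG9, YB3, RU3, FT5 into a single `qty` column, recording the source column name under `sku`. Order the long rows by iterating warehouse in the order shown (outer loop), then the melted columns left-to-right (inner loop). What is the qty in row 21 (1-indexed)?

963

28 rows total (7 × 4). Row 21: index ⌊(21-1)/4⌋ = 5 into warehouse → WH31; (21-1) mod 4 = 0 into the melted columns → VG9.
So row 21 is (WH31, VG9, 963); qty = 963.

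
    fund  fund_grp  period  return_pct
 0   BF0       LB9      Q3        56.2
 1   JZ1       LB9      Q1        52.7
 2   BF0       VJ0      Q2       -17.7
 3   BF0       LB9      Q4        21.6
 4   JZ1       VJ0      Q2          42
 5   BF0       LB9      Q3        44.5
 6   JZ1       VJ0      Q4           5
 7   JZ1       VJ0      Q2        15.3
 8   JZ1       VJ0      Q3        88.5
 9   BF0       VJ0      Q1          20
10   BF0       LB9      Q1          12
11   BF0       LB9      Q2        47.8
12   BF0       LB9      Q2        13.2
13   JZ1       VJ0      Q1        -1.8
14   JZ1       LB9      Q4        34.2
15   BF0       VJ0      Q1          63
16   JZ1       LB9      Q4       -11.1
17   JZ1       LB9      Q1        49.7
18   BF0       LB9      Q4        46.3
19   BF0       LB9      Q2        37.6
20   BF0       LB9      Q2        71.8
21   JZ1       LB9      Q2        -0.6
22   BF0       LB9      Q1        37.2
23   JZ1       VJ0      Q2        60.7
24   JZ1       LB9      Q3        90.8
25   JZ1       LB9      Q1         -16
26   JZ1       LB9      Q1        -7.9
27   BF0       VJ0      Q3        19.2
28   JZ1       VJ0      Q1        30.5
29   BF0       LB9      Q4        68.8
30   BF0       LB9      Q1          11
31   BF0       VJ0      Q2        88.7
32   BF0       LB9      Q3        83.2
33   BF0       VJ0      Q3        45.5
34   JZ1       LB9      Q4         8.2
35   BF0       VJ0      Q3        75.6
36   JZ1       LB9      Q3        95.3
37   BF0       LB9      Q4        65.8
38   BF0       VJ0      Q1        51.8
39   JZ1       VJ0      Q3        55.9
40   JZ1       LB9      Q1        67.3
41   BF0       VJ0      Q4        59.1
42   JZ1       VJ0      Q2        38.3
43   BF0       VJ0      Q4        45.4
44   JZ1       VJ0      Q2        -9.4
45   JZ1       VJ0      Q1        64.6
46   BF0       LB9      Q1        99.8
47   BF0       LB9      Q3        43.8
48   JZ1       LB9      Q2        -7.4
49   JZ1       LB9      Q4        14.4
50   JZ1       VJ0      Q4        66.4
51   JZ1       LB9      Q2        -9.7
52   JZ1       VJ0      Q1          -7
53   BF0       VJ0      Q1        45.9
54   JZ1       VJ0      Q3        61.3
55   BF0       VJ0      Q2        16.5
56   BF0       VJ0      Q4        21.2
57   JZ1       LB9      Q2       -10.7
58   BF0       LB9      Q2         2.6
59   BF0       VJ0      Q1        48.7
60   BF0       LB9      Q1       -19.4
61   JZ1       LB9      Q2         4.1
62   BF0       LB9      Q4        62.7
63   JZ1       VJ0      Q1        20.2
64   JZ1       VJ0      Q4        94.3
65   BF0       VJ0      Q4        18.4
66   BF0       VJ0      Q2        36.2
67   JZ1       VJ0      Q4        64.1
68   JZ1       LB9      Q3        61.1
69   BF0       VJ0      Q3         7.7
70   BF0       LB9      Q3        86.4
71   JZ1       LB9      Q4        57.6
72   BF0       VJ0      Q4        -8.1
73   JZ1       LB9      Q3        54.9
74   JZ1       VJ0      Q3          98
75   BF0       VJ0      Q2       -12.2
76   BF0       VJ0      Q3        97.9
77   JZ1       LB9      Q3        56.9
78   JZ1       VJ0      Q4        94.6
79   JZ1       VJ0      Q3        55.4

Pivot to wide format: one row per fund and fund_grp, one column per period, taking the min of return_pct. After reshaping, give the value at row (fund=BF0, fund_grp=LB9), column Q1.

-19.4

Rows with fund=BF0, fund_grp=LB9 and period=Q1: return_pct values are 12, 37.2, 11, 99.8, -19.4.
min(12, 37.2, 11, 99.8, -19.4) = -19.4.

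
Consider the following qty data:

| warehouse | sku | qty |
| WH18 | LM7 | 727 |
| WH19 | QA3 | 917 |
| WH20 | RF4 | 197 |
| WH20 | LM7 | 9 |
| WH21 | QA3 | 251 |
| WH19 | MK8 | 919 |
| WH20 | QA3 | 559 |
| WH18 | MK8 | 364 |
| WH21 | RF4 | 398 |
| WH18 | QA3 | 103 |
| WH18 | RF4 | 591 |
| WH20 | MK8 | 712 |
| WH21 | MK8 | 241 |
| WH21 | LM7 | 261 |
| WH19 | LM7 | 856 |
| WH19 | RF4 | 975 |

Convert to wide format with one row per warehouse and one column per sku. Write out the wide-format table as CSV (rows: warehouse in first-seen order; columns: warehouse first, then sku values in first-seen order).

warehouse,LM7,QA3,RF4,MK8
WH18,727,103,591,364
WH19,856,917,975,919
WH20,9,559,197,712
WH21,261,251,398,241

Columns: warehouse plus the 4 distinct sku values (LM7, QA3, RF4, MK8).
For example, row WH18 column LM7 takes qty=727 from the long row (WH18, LM7).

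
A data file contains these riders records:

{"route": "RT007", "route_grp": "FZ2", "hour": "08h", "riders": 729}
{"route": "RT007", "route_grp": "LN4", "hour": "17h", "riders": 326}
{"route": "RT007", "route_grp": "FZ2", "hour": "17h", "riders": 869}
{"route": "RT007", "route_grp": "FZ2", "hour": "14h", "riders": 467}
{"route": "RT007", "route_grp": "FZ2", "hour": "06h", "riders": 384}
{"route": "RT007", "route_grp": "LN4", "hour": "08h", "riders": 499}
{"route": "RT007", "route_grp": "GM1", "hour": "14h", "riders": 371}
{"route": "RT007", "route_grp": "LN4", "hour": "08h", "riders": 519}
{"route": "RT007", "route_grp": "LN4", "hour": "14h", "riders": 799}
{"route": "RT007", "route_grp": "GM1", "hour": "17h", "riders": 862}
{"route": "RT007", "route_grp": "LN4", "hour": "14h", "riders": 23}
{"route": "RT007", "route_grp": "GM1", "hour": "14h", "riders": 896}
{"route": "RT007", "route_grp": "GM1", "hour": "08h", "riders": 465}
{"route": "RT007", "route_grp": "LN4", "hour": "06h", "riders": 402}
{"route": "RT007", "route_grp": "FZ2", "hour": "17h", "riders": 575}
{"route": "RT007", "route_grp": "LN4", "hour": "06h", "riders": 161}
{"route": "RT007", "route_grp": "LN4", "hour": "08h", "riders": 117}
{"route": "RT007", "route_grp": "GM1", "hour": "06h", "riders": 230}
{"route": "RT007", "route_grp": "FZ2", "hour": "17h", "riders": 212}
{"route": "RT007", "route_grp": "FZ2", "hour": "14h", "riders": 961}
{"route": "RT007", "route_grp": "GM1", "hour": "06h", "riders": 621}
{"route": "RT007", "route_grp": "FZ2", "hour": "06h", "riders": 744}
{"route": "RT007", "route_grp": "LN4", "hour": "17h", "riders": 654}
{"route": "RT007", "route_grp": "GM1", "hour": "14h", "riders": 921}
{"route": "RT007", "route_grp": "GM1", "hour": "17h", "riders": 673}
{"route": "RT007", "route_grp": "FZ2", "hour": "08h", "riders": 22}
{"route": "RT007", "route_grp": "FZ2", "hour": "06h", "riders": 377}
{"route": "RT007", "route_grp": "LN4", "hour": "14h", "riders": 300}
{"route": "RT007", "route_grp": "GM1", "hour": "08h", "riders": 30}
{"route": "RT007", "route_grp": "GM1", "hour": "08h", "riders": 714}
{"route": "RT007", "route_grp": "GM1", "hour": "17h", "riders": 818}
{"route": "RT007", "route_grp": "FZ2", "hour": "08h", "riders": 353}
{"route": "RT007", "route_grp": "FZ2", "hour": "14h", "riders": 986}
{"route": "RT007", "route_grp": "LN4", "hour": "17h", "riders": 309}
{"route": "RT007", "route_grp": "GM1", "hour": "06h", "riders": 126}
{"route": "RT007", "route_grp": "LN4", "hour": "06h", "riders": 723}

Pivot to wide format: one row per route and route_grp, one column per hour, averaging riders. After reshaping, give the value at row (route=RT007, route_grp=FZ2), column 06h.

501.67

Rows with route=RT007, route_grp=FZ2 and hour=06h: riders values are 384, 744, 377.
(384 + 744 + 377) / 3 = 501.67.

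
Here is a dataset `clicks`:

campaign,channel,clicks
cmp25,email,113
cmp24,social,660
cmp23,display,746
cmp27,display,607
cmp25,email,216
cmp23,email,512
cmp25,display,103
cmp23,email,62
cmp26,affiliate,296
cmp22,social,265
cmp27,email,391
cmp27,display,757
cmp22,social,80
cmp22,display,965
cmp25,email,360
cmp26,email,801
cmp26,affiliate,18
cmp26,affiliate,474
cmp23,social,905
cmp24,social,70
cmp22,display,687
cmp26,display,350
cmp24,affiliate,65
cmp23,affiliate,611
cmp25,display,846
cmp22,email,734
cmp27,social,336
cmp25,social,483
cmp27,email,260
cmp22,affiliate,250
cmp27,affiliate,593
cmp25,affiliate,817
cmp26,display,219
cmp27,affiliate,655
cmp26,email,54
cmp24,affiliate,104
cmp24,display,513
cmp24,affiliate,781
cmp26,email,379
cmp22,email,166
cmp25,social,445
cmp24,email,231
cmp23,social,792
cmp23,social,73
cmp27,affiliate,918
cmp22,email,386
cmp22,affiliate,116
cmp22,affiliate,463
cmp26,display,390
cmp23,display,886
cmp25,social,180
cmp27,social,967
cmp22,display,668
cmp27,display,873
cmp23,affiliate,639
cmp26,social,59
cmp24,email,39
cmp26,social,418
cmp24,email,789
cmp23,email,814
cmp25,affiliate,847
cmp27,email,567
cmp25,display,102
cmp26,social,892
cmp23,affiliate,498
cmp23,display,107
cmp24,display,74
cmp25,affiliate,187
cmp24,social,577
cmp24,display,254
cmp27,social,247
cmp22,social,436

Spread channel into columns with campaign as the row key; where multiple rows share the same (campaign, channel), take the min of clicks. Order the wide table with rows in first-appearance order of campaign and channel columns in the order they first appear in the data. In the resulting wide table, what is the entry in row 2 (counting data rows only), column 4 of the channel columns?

65

With rows in first-appearance order of campaign, row 2 is campaign=cmp24. channel columns in first-appearance order: email, social, display, affiliate; column 4 is affiliate.
Long rows with campaign=cmp24, channel=affiliate: min(65, 104, 781) = 65.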